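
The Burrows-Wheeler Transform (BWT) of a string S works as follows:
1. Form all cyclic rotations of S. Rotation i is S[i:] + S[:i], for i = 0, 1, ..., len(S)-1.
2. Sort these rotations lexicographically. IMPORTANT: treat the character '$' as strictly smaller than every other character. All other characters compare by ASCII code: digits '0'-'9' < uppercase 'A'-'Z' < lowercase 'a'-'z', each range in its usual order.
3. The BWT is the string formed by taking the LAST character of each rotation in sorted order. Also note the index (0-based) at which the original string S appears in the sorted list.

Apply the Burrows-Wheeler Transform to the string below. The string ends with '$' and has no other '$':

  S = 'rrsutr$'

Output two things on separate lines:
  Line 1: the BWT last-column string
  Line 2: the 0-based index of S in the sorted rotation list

Answer: rt$rrus
2

Derivation:
All 7 rotations (rotation i = S[i:]+S[:i]):
  rot[0] = rrsutr$
  rot[1] = rsutr$r
  rot[2] = sutr$rr
  rot[3] = utr$rrs
  rot[4] = tr$rrsu
  rot[5] = r$rrsut
  rot[6] = $rrsutr
Sorted (with $ < everything):
  sorted[0] = $rrsutr  (last char: 'r')
  sorted[1] = r$rrsut  (last char: 't')
  sorted[2] = rrsutr$  (last char: '$')
  sorted[3] = rsutr$r  (last char: 'r')
  sorted[4] = sutr$rr  (last char: 'r')
  sorted[5] = tr$rrsu  (last char: 'u')
  sorted[6] = utr$rrs  (last char: 's')
Last column: rt$rrus
Original string S is at sorted index 2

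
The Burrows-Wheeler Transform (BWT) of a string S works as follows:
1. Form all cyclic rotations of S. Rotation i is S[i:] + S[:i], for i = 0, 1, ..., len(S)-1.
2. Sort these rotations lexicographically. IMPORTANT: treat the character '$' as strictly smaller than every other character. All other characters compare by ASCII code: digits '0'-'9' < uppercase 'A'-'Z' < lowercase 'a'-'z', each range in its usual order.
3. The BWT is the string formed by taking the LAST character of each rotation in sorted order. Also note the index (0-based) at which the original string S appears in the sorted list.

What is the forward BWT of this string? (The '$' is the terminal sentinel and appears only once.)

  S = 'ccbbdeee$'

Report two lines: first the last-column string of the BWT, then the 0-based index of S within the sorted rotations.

All 9 rotations (rotation i = S[i:]+S[:i]):
  rot[0] = ccbbdeee$
  rot[1] = cbbdeee$c
  rot[2] = bbdeee$cc
  rot[3] = bdeee$ccb
  rot[4] = deee$ccbb
  rot[5] = eee$ccbbd
  rot[6] = ee$ccbbde
  rot[7] = e$ccbbdee
  rot[8] = $ccbbdeee
Sorted (with $ < everything):
  sorted[0] = $ccbbdeee  (last char: 'e')
  sorted[1] = bbdeee$cc  (last char: 'c')
  sorted[2] = bdeee$ccb  (last char: 'b')
  sorted[3] = cbbdeee$c  (last char: 'c')
  sorted[4] = ccbbdeee$  (last char: '$')
  sorted[5] = deee$ccbb  (last char: 'b')
  sorted[6] = e$ccbbdee  (last char: 'e')
  sorted[7] = ee$ccbbde  (last char: 'e')
  sorted[8] = eee$ccbbd  (last char: 'd')
Last column: ecbc$beed
Original string S is at sorted index 4

Answer: ecbc$beed
4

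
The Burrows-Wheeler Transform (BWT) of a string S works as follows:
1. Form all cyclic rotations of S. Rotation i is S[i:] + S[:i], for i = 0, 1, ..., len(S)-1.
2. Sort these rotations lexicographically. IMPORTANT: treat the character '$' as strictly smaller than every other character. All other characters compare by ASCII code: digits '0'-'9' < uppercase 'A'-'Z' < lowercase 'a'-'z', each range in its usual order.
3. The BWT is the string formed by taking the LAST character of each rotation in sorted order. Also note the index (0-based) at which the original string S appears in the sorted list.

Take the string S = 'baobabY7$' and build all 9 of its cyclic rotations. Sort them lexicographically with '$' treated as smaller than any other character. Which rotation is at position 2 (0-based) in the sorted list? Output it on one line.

All 9 rotations (rotation i = S[i:]+S[:i]):
  rot[0] = baobabY7$
  rot[1] = aobabY7$b
  rot[2] = obabY7$ba
  rot[3] = babY7$bao
  rot[4] = abY7$baob
  rot[5] = bY7$baoba
  rot[6] = Y7$baobab
  rot[7] = 7$baobabY
  rot[8] = $baobabY7
Sorted (with $ < everything):
  sorted[0] = $baobabY7
  sorted[1] = 7$baobabY
  sorted[2] = Y7$baobab
  sorted[3] = abY7$baob
  sorted[4] = aobabY7$b
  sorted[5] = bY7$baoba
  sorted[6] = babY7$bao
  sorted[7] = baobabY7$
  sorted[8] = obabY7$ba
sorted[2] = Y7$baobab

Answer: Y7$baobab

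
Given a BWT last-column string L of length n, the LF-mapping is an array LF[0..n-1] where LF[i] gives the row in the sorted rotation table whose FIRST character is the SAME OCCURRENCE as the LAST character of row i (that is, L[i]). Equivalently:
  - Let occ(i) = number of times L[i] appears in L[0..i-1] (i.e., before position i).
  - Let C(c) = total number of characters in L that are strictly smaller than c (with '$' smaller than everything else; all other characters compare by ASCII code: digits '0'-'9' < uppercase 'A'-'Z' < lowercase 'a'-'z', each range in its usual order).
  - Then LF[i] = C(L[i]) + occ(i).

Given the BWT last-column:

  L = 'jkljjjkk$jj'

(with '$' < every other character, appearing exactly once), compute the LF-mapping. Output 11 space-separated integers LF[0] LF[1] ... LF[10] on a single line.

Char counts: '$':1, 'j':6, 'k':3, 'l':1
C (first-col start): C('$')=0, C('j')=1, C('k')=7, C('l')=10
L[0]='j': occ=0, LF[0]=C('j')+0=1+0=1
L[1]='k': occ=0, LF[1]=C('k')+0=7+0=7
L[2]='l': occ=0, LF[2]=C('l')+0=10+0=10
L[3]='j': occ=1, LF[3]=C('j')+1=1+1=2
L[4]='j': occ=2, LF[4]=C('j')+2=1+2=3
L[5]='j': occ=3, LF[5]=C('j')+3=1+3=4
L[6]='k': occ=1, LF[6]=C('k')+1=7+1=8
L[7]='k': occ=2, LF[7]=C('k')+2=7+2=9
L[8]='$': occ=0, LF[8]=C('$')+0=0+0=0
L[9]='j': occ=4, LF[9]=C('j')+4=1+4=5
L[10]='j': occ=5, LF[10]=C('j')+5=1+5=6

Answer: 1 7 10 2 3 4 8 9 0 5 6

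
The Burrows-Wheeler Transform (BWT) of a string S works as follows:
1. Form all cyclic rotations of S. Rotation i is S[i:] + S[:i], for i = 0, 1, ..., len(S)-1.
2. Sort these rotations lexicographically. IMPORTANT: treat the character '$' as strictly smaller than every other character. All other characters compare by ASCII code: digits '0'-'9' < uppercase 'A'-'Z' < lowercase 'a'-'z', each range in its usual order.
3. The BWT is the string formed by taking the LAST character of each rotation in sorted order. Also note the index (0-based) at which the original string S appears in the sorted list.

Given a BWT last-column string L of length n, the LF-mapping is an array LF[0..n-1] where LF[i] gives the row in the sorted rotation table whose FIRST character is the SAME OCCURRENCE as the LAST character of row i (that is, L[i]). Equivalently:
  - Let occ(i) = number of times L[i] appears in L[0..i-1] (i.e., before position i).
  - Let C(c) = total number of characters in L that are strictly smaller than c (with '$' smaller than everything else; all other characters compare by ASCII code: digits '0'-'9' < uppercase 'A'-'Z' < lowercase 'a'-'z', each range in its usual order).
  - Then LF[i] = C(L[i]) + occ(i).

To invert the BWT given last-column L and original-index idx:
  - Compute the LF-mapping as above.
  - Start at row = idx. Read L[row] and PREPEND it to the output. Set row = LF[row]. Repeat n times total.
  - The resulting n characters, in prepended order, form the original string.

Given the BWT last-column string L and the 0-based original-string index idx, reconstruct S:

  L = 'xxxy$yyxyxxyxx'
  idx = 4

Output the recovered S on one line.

Answer: xxyxyyxyxyxxx$

Derivation:
LF mapping: 1 2 3 9 0 10 11 4 12 5 6 13 7 8
Walk LF starting at row 4, prepending L[row]:
  step 1: row=4, L[4]='$', prepend. Next row=LF[4]=0
  step 2: row=0, L[0]='x', prepend. Next row=LF[0]=1
  step 3: row=1, L[1]='x', prepend. Next row=LF[1]=2
  step 4: row=2, L[2]='x', prepend. Next row=LF[2]=3
  step 5: row=3, L[3]='y', prepend. Next row=LF[3]=9
  step 6: row=9, L[9]='x', prepend. Next row=LF[9]=5
  step 7: row=5, L[5]='y', prepend. Next row=LF[5]=10
  step 8: row=10, L[10]='x', prepend. Next row=LF[10]=6
  step 9: row=6, L[6]='y', prepend. Next row=LF[6]=11
  step 10: row=11, L[11]='y', prepend. Next row=LF[11]=13
  step 11: row=13, L[13]='x', prepend. Next row=LF[13]=8
  step 12: row=8, L[8]='y', prepend. Next row=LF[8]=12
  step 13: row=12, L[12]='x', prepend. Next row=LF[12]=7
  step 14: row=7, L[7]='x', prepend. Next row=LF[7]=4
Reversed output: xxyxyyxyxyxxx$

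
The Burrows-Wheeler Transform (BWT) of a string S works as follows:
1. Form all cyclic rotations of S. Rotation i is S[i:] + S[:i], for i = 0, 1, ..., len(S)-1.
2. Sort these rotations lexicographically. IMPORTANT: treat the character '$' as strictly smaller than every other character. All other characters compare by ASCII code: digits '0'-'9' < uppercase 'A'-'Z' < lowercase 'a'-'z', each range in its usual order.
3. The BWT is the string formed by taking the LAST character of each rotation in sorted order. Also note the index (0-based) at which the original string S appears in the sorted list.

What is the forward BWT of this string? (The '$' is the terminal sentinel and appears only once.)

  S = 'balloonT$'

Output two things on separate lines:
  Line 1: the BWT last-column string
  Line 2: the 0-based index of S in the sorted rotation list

Answer: Tnb$alool
3

Derivation:
All 9 rotations (rotation i = S[i:]+S[:i]):
  rot[0] = balloonT$
  rot[1] = alloonT$b
  rot[2] = lloonT$ba
  rot[3] = loonT$bal
  rot[4] = oonT$ball
  rot[5] = onT$ballo
  rot[6] = nT$balloo
  rot[7] = T$balloon
  rot[8] = $balloonT
Sorted (with $ < everything):
  sorted[0] = $balloonT  (last char: 'T')
  sorted[1] = T$balloon  (last char: 'n')
  sorted[2] = alloonT$b  (last char: 'b')
  sorted[3] = balloonT$  (last char: '$')
  sorted[4] = lloonT$ba  (last char: 'a')
  sorted[5] = loonT$bal  (last char: 'l')
  sorted[6] = nT$balloo  (last char: 'o')
  sorted[7] = onT$ballo  (last char: 'o')
  sorted[8] = oonT$ball  (last char: 'l')
Last column: Tnb$alool
Original string S is at sorted index 3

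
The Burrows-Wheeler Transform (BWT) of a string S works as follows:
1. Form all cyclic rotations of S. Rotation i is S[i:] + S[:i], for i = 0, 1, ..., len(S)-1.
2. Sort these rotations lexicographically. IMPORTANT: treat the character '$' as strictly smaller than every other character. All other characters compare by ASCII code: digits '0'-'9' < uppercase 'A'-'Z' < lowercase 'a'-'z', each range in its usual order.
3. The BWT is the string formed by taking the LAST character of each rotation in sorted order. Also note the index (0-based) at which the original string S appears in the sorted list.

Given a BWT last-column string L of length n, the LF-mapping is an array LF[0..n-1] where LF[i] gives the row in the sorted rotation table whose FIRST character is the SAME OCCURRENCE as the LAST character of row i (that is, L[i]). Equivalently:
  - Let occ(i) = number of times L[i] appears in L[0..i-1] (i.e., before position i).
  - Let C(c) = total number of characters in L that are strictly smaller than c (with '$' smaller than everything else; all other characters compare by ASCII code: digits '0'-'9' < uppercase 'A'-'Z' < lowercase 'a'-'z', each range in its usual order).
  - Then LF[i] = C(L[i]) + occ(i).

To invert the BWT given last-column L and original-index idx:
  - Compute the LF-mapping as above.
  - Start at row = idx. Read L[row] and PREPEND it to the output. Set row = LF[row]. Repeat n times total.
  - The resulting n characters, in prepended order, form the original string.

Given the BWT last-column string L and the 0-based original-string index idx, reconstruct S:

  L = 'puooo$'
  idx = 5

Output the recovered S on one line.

LF mapping: 4 5 1 2 3 0
Walk LF starting at row 5, prepending L[row]:
  step 1: row=5, L[5]='$', prepend. Next row=LF[5]=0
  step 2: row=0, L[0]='p', prepend. Next row=LF[0]=4
  step 3: row=4, L[4]='o', prepend. Next row=LF[4]=3
  step 4: row=3, L[3]='o', prepend. Next row=LF[3]=2
  step 5: row=2, L[2]='o', prepend. Next row=LF[2]=1
  step 6: row=1, L[1]='u', prepend. Next row=LF[1]=5
Reversed output: uooop$

Answer: uooop$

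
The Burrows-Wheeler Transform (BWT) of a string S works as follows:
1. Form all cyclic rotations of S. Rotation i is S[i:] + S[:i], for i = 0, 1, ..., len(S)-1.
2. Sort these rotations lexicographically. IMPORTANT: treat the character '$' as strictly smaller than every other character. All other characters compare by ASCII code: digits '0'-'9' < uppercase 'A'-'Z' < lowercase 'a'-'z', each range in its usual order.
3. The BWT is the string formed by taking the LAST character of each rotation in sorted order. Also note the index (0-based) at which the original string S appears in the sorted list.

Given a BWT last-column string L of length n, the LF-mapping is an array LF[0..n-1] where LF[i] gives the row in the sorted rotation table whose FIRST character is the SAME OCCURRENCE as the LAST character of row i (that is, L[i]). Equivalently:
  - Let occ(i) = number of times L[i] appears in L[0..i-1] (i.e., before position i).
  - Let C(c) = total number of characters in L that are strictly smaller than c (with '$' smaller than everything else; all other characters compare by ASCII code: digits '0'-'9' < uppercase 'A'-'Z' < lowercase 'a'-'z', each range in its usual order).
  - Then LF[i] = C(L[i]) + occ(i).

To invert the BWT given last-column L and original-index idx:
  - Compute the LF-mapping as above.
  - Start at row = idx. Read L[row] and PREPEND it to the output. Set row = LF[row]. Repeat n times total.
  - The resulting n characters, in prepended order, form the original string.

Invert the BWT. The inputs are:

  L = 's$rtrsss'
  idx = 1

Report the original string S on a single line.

Answer: rrsssts$

Derivation:
LF mapping: 3 0 1 7 2 4 5 6
Walk LF starting at row 1, prepending L[row]:
  step 1: row=1, L[1]='$', prepend. Next row=LF[1]=0
  step 2: row=0, L[0]='s', prepend. Next row=LF[0]=3
  step 3: row=3, L[3]='t', prepend. Next row=LF[3]=7
  step 4: row=7, L[7]='s', prepend. Next row=LF[7]=6
  step 5: row=6, L[6]='s', prepend. Next row=LF[6]=5
  step 6: row=5, L[5]='s', prepend. Next row=LF[5]=4
  step 7: row=4, L[4]='r', prepend. Next row=LF[4]=2
  step 8: row=2, L[2]='r', prepend. Next row=LF[2]=1
Reversed output: rrsssts$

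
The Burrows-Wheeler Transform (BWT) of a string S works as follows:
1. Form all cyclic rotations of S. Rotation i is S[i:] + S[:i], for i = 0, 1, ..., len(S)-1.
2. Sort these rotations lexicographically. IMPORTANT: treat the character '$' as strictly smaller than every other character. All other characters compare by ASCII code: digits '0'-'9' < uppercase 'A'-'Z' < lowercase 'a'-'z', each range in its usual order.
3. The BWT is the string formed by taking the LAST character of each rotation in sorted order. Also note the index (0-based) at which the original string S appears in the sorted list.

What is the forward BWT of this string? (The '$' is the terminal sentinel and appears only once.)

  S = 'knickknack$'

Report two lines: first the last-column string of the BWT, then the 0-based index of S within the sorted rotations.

All 11 rotations (rotation i = S[i:]+S[:i]):
  rot[0] = knickknack$
  rot[1] = nickknack$k
  rot[2] = ickknack$kn
  rot[3] = ckknack$kni
  rot[4] = kknack$knic
  rot[5] = knack$knick
  rot[6] = nack$knickk
  rot[7] = ack$knickkn
  rot[8] = ck$knickkna
  rot[9] = k$knickknac
  rot[10] = $knickknack
Sorted (with $ < everything):
  sorted[0] = $knickknack  (last char: 'k')
  sorted[1] = ack$knickkn  (last char: 'n')
  sorted[2] = ck$knickkna  (last char: 'a')
  sorted[3] = ckknack$kni  (last char: 'i')
  sorted[4] = ickknack$kn  (last char: 'n')
  sorted[5] = k$knickknac  (last char: 'c')
  sorted[6] = kknack$knic  (last char: 'c')
  sorted[7] = knack$knick  (last char: 'k')
  sorted[8] = knickknack$  (last char: '$')
  sorted[9] = nack$knickk  (last char: 'k')
  sorted[10] = nickknack$k  (last char: 'k')
Last column: knaincck$kk
Original string S is at sorted index 8

Answer: knaincck$kk
8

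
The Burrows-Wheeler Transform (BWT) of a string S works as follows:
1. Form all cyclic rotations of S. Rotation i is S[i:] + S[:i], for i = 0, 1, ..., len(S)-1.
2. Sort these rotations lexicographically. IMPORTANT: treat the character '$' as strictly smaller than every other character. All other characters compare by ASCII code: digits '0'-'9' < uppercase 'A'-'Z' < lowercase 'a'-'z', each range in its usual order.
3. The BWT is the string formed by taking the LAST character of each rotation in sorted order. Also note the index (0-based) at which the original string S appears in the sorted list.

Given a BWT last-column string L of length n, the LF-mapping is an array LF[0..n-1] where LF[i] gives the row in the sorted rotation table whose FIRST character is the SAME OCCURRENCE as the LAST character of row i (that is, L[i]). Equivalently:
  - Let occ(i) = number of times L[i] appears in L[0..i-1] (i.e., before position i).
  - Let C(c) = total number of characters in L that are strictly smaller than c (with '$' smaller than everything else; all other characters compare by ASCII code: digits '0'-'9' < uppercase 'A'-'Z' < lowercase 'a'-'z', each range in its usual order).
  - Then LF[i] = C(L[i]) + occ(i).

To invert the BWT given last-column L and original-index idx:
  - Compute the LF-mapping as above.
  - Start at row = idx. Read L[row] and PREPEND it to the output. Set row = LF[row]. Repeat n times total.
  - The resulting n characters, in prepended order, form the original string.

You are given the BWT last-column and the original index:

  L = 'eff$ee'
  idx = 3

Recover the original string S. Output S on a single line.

Answer: efefe$

Derivation:
LF mapping: 1 4 5 0 2 3
Walk LF starting at row 3, prepending L[row]:
  step 1: row=3, L[3]='$', prepend. Next row=LF[3]=0
  step 2: row=0, L[0]='e', prepend. Next row=LF[0]=1
  step 3: row=1, L[1]='f', prepend. Next row=LF[1]=4
  step 4: row=4, L[4]='e', prepend. Next row=LF[4]=2
  step 5: row=2, L[2]='f', prepend. Next row=LF[2]=5
  step 6: row=5, L[5]='e', prepend. Next row=LF[5]=3
Reversed output: efefe$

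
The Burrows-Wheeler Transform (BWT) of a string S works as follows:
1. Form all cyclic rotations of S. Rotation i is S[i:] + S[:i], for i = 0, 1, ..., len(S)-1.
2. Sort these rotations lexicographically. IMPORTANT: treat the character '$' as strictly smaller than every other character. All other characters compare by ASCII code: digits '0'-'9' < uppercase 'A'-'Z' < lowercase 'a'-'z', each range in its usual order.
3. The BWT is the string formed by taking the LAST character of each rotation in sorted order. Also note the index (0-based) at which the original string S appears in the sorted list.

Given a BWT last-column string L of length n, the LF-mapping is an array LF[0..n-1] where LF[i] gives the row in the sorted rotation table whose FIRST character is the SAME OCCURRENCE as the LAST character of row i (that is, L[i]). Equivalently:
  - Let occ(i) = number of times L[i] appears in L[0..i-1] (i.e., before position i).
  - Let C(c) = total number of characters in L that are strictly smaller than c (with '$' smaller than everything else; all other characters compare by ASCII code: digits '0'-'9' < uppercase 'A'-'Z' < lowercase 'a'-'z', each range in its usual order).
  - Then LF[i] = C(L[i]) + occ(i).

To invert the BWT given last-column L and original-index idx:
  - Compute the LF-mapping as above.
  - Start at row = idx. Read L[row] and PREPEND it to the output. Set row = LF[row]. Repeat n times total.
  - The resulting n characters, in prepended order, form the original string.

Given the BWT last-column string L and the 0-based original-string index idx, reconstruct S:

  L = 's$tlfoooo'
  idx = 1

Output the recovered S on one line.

LF mapping: 7 0 8 2 1 3 4 5 6
Walk LF starting at row 1, prepending L[row]:
  step 1: row=1, L[1]='$', prepend. Next row=LF[1]=0
  step 2: row=0, L[0]='s', prepend. Next row=LF[0]=7
  step 3: row=7, L[7]='o', prepend. Next row=LF[7]=5
  step 4: row=5, L[5]='o', prepend. Next row=LF[5]=3
  step 5: row=3, L[3]='l', prepend. Next row=LF[3]=2
  step 6: row=2, L[2]='t', prepend. Next row=LF[2]=8
  step 7: row=8, L[8]='o', prepend. Next row=LF[8]=6
  step 8: row=6, L[6]='o', prepend. Next row=LF[6]=4
  step 9: row=4, L[4]='f', prepend. Next row=LF[4]=1
Reversed output: footloos$

Answer: footloos$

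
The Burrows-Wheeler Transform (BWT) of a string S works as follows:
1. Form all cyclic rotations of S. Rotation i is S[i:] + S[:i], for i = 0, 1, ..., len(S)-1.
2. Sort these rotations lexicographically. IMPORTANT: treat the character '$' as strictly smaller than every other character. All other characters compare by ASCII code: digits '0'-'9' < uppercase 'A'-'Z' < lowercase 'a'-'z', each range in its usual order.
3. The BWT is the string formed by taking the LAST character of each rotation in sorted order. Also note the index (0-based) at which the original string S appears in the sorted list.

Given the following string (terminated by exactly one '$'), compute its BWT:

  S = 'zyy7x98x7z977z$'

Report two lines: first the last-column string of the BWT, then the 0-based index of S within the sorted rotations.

All 15 rotations (rotation i = S[i:]+S[:i]):
  rot[0] = zyy7x98x7z977z$
  rot[1] = yy7x98x7z977z$z
  rot[2] = y7x98x7z977z$zy
  rot[3] = 7x98x7z977z$zyy
  rot[4] = x98x7z977z$zyy7
  rot[5] = 98x7z977z$zyy7x
  rot[6] = 8x7z977z$zyy7x9
  rot[7] = x7z977z$zyy7x98
  rot[8] = 7z977z$zyy7x98x
  rot[9] = z977z$zyy7x98x7
  rot[10] = 977z$zyy7x98x7z
  rot[11] = 77z$zyy7x98x7z9
  rot[12] = 7z$zyy7x98x7z97
  rot[13] = z$zyy7x98x7z977
  rot[14] = $zyy7x98x7z977z
Sorted (with $ < everything):
  sorted[0] = $zyy7x98x7z977z  (last char: 'z')
  sorted[1] = 77z$zyy7x98x7z9  (last char: '9')
  sorted[2] = 7x98x7z977z$zyy  (last char: 'y')
  sorted[3] = 7z$zyy7x98x7z97  (last char: '7')
  sorted[4] = 7z977z$zyy7x98x  (last char: 'x')
  sorted[5] = 8x7z977z$zyy7x9  (last char: '9')
  sorted[6] = 977z$zyy7x98x7z  (last char: 'z')
  sorted[7] = 98x7z977z$zyy7x  (last char: 'x')
  sorted[8] = x7z977z$zyy7x98  (last char: '8')
  sorted[9] = x98x7z977z$zyy7  (last char: '7')
  sorted[10] = y7x98x7z977z$zy  (last char: 'y')
  sorted[11] = yy7x98x7z977z$z  (last char: 'z')
  sorted[12] = z$zyy7x98x7z977  (last char: '7')
  sorted[13] = z977z$zyy7x98x7  (last char: '7')
  sorted[14] = zyy7x98x7z977z$  (last char: '$')
Last column: z9y7x9zx87yz77$
Original string S is at sorted index 14

Answer: z9y7x9zx87yz77$
14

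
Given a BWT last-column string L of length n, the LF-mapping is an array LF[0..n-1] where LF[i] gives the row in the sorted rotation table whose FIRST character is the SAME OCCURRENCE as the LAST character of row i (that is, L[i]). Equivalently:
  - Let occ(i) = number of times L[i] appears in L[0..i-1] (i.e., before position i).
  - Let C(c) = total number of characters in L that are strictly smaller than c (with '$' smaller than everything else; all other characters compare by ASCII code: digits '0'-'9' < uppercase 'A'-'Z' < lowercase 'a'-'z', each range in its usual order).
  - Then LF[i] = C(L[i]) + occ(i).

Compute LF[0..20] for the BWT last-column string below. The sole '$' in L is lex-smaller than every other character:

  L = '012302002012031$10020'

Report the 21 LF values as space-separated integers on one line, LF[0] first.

Char counts: '$':1, '0':9, '1':4, '2':5, '3':2
C (first-col start): C('$')=0, C('0')=1, C('1')=10, C('2')=14, C('3')=19
L[0]='0': occ=0, LF[0]=C('0')+0=1+0=1
L[1]='1': occ=0, LF[1]=C('1')+0=10+0=10
L[2]='2': occ=0, LF[2]=C('2')+0=14+0=14
L[3]='3': occ=0, LF[3]=C('3')+0=19+0=19
L[4]='0': occ=1, LF[4]=C('0')+1=1+1=2
L[5]='2': occ=1, LF[5]=C('2')+1=14+1=15
L[6]='0': occ=2, LF[6]=C('0')+2=1+2=3
L[7]='0': occ=3, LF[7]=C('0')+3=1+3=4
L[8]='2': occ=2, LF[8]=C('2')+2=14+2=16
L[9]='0': occ=4, LF[9]=C('0')+4=1+4=5
L[10]='1': occ=1, LF[10]=C('1')+1=10+1=11
L[11]='2': occ=3, LF[11]=C('2')+3=14+3=17
L[12]='0': occ=5, LF[12]=C('0')+5=1+5=6
L[13]='3': occ=1, LF[13]=C('3')+1=19+1=20
L[14]='1': occ=2, LF[14]=C('1')+2=10+2=12
L[15]='$': occ=0, LF[15]=C('$')+0=0+0=0
L[16]='1': occ=3, LF[16]=C('1')+3=10+3=13
L[17]='0': occ=6, LF[17]=C('0')+6=1+6=7
L[18]='0': occ=7, LF[18]=C('0')+7=1+7=8
L[19]='2': occ=4, LF[19]=C('2')+4=14+4=18
L[20]='0': occ=8, LF[20]=C('0')+8=1+8=9

Answer: 1 10 14 19 2 15 3 4 16 5 11 17 6 20 12 0 13 7 8 18 9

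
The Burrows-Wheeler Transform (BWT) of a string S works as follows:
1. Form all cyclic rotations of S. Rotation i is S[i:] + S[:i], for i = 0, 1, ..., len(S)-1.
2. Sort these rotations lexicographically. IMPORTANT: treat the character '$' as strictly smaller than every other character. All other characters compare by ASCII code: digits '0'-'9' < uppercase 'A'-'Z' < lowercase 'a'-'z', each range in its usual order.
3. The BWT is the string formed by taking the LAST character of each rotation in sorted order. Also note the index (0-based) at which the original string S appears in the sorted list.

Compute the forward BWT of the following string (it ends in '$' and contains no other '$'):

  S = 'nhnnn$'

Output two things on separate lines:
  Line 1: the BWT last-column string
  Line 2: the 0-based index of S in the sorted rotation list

Answer: nnn$nh
3

Derivation:
All 6 rotations (rotation i = S[i:]+S[:i]):
  rot[0] = nhnnn$
  rot[1] = hnnn$n
  rot[2] = nnn$nh
  rot[3] = nn$nhn
  rot[4] = n$nhnn
  rot[5] = $nhnnn
Sorted (with $ < everything):
  sorted[0] = $nhnnn  (last char: 'n')
  sorted[1] = hnnn$n  (last char: 'n')
  sorted[2] = n$nhnn  (last char: 'n')
  sorted[3] = nhnnn$  (last char: '$')
  sorted[4] = nn$nhn  (last char: 'n')
  sorted[5] = nnn$nh  (last char: 'h')
Last column: nnn$nh
Original string S is at sorted index 3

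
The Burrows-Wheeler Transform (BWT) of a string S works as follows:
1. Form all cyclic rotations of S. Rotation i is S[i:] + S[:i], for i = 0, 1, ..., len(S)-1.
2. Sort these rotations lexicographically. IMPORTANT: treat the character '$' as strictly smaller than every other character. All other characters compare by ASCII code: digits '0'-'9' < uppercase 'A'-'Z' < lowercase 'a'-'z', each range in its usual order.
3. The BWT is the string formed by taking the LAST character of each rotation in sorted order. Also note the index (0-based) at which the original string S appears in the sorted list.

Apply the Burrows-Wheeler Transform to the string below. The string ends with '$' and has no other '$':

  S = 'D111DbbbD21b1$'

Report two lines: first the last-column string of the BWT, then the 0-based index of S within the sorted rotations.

All 14 rotations (rotation i = S[i:]+S[:i]):
  rot[0] = D111DbbbD21b1$
  rot[1] = 111DbbbD21b1$D
  rot[2] = 11DbbbD21b1$D1
  rot[3] = 1DbbbD21b1$D11
  rot[4] = DbbbD21b1$D111
  rot[5] = bbbD21b1$D111D
  rot[6] = bbD21b1$D111Db
  rot[7] = bD21b1$D111Dbb
  rot[8] = D21b1$D111Dbbb
  rot[9] = 21b1$D111DbbbD
  rot[10] = 1b1$D111DbbbD2
  rot[11] = b1$D111DbbbD21
  rot[12] = 1$D111DbbbD21b
  rot[13] = $D111DbbbD21b1
Sorted (with $ < everything):
  sorted[0] = $D111DbbbD21b1  (last char: '1')
  sorted[1] = 1$D111DbbbD21b  (last char: 'b')
  sorted[2] = 111DbbbD21b1$D  (last char: 'D')
  sorted[3] = 11DbbbD21b1$D1  (last char: '1')
  sorted[4] = 1DbbbD21b1$D11  (last char: '1')
  sorted[5] = 1b1$D111DbbbD2  (last char: '2')
  sorted[6] = 21b1$D111DbbbD  (last char: 'D')
  sorted[7] = D111DbbbD21b1$  (last char: '$')
  sorted[8] = D21b1$D111Dbbb  (last char: 'b')
  sorted[9] = DbbbD21b1$D111  (last char: '1')
  sorted[10] = b1$D111DbbbD21  (last char: '1')
  sorted[11] = bD21b1$D111Dbb  (last char: 'b')
  sorted[12] = bbD21b1$D111Db  (last char: 'b')
  sorted[13] = bbbD21b1$D111D  (last char: 'D')
Last column: 1bD112D$b11bbD
Original string S is at sorted index 7

Answer: 1bD112D$b11bbD
7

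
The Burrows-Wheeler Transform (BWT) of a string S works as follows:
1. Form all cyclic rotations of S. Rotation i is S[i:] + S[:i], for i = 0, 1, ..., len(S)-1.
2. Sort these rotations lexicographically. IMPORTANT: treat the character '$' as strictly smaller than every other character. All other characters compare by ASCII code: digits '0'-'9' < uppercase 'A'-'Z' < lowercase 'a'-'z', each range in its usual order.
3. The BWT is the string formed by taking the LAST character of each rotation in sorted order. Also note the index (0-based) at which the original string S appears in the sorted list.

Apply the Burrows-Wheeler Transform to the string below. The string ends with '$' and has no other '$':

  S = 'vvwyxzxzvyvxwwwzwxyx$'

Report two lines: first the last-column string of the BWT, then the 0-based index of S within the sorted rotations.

All 21 rotations (rotation i = S[i:]+S[:i]):
  rot[0] = vvwyxzxzvyvxwwwzwxyx$
  rot[1] = vwyxzxzvyvxwwwzwxyx$v
  rot[2] = wyxzxzvyvxwwwzwxyx$vv
  rot[3] = yxzxzvyvxwwwzwxyx$vvw
  rot[4] = xzxzvyvxwwwzwxyx$vvwy
  rot[5] = zxzvyvxwwwzwxyx$vvwyx
  rot[6] = xzvyvxwwwzwxyx$vvwyxz
  rot[7] = zvyvxwwwzwxyx$vvwyxzx
  rot[8] = vyvxwwwzwxyx$vvwyxzxz
  rot[9] = yvxwwwzwxyx$vvwyxzxzv
  rot[10] = vxwwwzwxyx$vvwyxzxzvy
  rot[11] = xwwwzwxyx$vvwyxzxzvyv
  rot[12] = wwwzwxyx$vvwyxzxzvyvx
  rot[13] = wwzwxyx$vvwyxzxzvyvxw
  rot[14] = wzwxyx$vvwyxzxzvyvxww
  rot[15] = zwxyx$vvwyxzxzvyvxwww
  rot[16] = wxyx$vvwyxzxzvyvxwwwz
  rot[17] = xyx$vvwyxzxzvyvxwwwzw
  rot[18] = yx$vvwyxzxzvyvxwwwzwx
  rot[19] = x$vvwyxzxzvyvxwwwzwxy
  rot[20] = $vvwyxzxzvyvxwwwzwxyx
Sorted (with $ < everything):
  sorted[0] = $vvwyxzxzvyvxwwwzwxyx  (last char: 'x')
  sorted[1] = vvwyxzxzvyvxwwwzwxyx$  (last char: '$')
  sorted[2] = vwyxzxzvyvxwwwzwxyx$v  (last char: 'v')
  sorted[3] = vxwwwzwxyx$vvwyxzxzvy  (last char: 'y')
  sorted[4] = vyvxwwwzwxyx$vvwyxzxz  (last char: 'z')
  sorted[5] = wwwzwxyx$vvwyxzxzvyvx  (last char: 'x')
  sorted[6] = wwzwxyx$vvwyxzxzvyvxw  (last char: 'w')
  sorted[7] = wxyx$vvwyxzxzvyvxwwwz  (last char: 'z')
  sorted[8] = wyxzxzvyvxwwwzwxyx$vv  (last char: 'v')
  sorted[9] = wzwxyx$vvwyxzxzvyvxww  (last char: 'w')
  sorted[10] = x$vvwyxzxzvyvxwwwzwxy  (last char: 'y')
  sorted[11] = xwwwzwxyx$vvwyxzxzvyv  (last char: 'v')
  sorted[12] = xyx$vvwyxzxzvyvxwwwzw  (last char: 'w')
  sorted[13] = xzvyvxwwwzwxyx$vvwyxz  (last char: 'z')
  sorted[14] = xzxzvyvxwwwzwxyx$vvwy  (last char: 'y')
  sorted[15] = yvxwwwzwxyx$vvwyxzxzv  (last char: 'v')
  sorted[16] = yx$vvwyxzxzvyvxwwwzwx  (last char: 'x')
  sorted[17] = yxzxzvyvxwwwzwxyx$vvw  (last char: 'w')
  sorted[18] = zvyvxwwwzwxyx$vvwyxzx  (last char: 'x')
  sorted[19] = zwxyx$vvwyxzxzvyvxwww  (last char: 'w')
  sorted[20] = zxzvyvxwwwzwxyx$vvwyx  (last char: 'x')
Last column: x$vyzxwzvwyvwzyvxwxwx
Original string S is at sorted index 1

Answer: x$vyzxwzvwyvwzyvxwxwx
1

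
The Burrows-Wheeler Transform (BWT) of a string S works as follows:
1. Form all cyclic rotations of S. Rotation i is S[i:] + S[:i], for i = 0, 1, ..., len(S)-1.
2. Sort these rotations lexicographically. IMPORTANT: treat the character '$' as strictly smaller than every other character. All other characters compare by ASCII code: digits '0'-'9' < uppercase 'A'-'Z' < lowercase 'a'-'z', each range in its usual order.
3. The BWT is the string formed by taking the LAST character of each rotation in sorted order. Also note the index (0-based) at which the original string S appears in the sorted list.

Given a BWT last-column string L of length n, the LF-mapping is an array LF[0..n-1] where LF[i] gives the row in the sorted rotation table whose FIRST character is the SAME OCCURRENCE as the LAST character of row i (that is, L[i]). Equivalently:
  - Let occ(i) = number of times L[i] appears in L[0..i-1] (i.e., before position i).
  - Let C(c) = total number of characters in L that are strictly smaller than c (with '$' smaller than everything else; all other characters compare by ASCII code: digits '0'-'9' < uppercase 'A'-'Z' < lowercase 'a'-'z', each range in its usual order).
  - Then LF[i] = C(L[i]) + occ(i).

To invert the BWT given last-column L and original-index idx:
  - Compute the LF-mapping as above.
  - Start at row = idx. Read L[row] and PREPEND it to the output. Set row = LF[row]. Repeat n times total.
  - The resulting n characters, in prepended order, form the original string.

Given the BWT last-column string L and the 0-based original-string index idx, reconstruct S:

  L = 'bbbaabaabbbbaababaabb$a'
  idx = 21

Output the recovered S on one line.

LF mapping: 11 12 13 1 2 14 3 4 15 16 17 18 5 6 19 7 20 8 9 21 22 0 10
Walk LF starting at row 21, prepending L[row]:
  step 1: row=21, L[21]='$', prepend. Next row=LF[21]=0
  step 2: row=0, L[0]='b', prepend. Next row=LF[0]=11
  step 3: row=11, L[11]='b', prepend. Next row=LF[11]=18
  step 4: row=18, L[18]='a', prepend. Next row=LF[18]=9
  step 5: row=9, L[9]='b', prepend. Next row=LF[9]=16
  step 6: row=16, L[16]='b', prepend. Next row=LF[16]=20
  step 7: row=20, L[20]='b', prepend. Next row=LF[20]=22
  step 8: row=22, L[22]='a', prepend. Next row=LF[22]=10
  step 9: row=10, L[10]='b', prepend. Next row=LF[10]=17
  step 10: row=17, L[17]='a', prepend. Next row=LF[17]=8
  step 11: row=8, L[8]='b', prepend. Next row=LF[8]=15
  step 12: row=15, L[15]='a', prepend. Next row=LF[15]=7
  step 13: row=7, L[7]='a', prepend. Next row=LF[7]=4
  step 14: row=4, L[4]='a', prepend. Next row=LF[4]=2
  step 15: row=2, L[2]='b', prepend. Next row=LF[2]=13
  step 16: row=13, L[13]='a', prepend. Next row=LF[13]=6
  step 17: row=6, L[6]='a', prepend. Next row=LF[6]=3
  step 18: row=3, L[3]='a', prepend. Next row=LF[3]=1
  step 19: row=1, L[1]='b', prepend. Next row=LF[1]=12
  step 20: row=12, L[12]='a', prepend. Next row=LF[12]=5
  step 21: row=5, L[5]='b', prepend. Next row=LF[5]=14
  step 22: row=14, L[14]='b', prepend. Next row=LF[14]=19
  step 23: row=19, L[19]='b', prepend. Next row=LF[19]=21
Reversed output: bbbabaaabaaabababbbabb$

Answer: bbbabaaabaaabababbbabb$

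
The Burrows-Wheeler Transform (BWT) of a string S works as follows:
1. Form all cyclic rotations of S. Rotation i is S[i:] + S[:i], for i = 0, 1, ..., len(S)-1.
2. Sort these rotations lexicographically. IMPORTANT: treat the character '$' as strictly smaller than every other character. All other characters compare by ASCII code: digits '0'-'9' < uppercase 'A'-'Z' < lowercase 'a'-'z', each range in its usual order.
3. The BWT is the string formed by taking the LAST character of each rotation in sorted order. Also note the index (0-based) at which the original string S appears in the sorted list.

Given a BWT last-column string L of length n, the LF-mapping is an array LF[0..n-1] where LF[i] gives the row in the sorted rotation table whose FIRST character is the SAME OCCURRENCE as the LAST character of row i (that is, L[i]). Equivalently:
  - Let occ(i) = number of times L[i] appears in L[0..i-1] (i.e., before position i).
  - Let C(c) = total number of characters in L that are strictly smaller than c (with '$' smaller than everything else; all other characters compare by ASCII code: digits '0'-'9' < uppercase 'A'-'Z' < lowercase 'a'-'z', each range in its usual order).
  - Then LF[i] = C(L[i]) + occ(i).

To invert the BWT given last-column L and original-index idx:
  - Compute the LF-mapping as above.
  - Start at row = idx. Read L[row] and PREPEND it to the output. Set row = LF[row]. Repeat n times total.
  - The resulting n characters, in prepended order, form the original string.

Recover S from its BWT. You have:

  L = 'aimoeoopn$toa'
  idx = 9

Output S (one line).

LF mapping: 1 4 5 7 3 8 9 11 6 0 12 10 2
Walk LF starting at row 9, prepending L[row]:
  step 1: row=9, L[9]='$', prepend. Next row=LF[9]=0
  step 2: row=0, L[0]='a', prepend. Next row=LF[0]=1
  step 3: row=1, L[1]='i', prepend. Next row=LF[1]=4
  step 4: row=4, L[4]='e', prepend. Next row=LF[4]=3
  step 5: row=3, L[3]='o', prepend. Next row=LF[3]=7
  step 6: row=7, L[7]='p', prepend. Next row=LF[7]=11
  step 7: row=11, L[11]='o', prepend. Next row=LF[11]=10
  step 8: row=10, L[10]='t', prepend. Next row=LF[10]=12
  step 9: row=12, L[12]='a', prepend. Next row=LF[12]=2
  step 10: row=2, L[2]='m', prepend. Next row=LF[2]=5
  step 11: row=5, L[5]='o', prepend. Next row=LF[5]=8
  step 12: row=8, L[8]='n', prepend. Next row=LF[8]=6
  step 13: row=6, L[6]='o', prepend. Next row=LF[6]=9
Reversed output: onomatopoeia$

Answer: onomatopoeia$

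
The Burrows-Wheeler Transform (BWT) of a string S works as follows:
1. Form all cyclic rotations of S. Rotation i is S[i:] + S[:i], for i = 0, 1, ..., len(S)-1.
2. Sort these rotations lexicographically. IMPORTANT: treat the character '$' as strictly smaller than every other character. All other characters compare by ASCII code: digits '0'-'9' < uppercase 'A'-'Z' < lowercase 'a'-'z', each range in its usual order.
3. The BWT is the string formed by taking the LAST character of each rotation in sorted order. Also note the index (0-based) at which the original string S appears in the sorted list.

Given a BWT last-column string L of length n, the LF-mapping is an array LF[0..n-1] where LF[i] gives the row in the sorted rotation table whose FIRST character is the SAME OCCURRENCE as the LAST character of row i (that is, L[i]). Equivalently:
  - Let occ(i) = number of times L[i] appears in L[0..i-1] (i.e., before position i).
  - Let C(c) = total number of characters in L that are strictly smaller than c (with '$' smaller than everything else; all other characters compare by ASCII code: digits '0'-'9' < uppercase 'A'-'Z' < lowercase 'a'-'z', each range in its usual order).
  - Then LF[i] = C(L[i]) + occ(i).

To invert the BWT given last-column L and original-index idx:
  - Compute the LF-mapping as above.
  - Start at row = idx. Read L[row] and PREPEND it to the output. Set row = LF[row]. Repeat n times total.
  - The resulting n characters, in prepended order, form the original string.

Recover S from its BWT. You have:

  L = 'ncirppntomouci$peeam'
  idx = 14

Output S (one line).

LF mapping: 10 2 6 17 14 15 11 18 12 8 13 19 3 7 0 16 4 5 1 9
Walk LF starting at row 14, prepending L[row]:
  step 1: row=14, L[14]='$', prepend. Next row=LF[14]=0
  step 2: row=0, L[0]='n', prepend. Next row=LF[0]=10
  step 3: row=10, L[10]='o', prepend. Next row=LF[10]=13
  step 4: row=13, L[13]='i', prepend. Next row=LF[13]=7
  step 5: row=7, L[7]='t', prepend. Next row=LF[7]=18
  step 6: row=18, L[18]='a', prepend. Next row=LF[18]=1
  step 7: row=1, L[1]='c', prepend. Next row=LF[1]=2
  step 8: row=2, L[2]='i', prepend. Next row=LF[2]=6
  step 9: row=6, L[6]='n', prepend. Next row=LF[6]=11
  step 10: row=11, L[11]='u', prepend. Next row=LF[11]=19
  step 11: row=19, L[19]='m', prepend. Next row=LF[19]=9
  step 12: row=9, L[9]='m', prepend. Next row=LF[9]=8
  step 13: row=8, L[8]='o', prepend. Next row=LF[8]=12
  step 14: row=12, L[12]='c', prepend. Next row=LF[12]=3
  step 15: row=3, L[3]='r', prepend. Next row=LF[3]=17
  step 16: row=17, L[17]='e', prepend. Next row=LF[17]=5
  step 17: row=5, L[5]='p', prepend. Next row=LF[5]=15
  step 18: row=15, L[15]='p', prepend. Next row=LF[15]=16
  step 19: row=16, L[16]='e', prepend. Next row=LF[16]=4
  step 20: row=4, L[4]='p', prepend. Next row=LF[4]=14
Reversed output: peppercommunication$

Answer: peppercommunication$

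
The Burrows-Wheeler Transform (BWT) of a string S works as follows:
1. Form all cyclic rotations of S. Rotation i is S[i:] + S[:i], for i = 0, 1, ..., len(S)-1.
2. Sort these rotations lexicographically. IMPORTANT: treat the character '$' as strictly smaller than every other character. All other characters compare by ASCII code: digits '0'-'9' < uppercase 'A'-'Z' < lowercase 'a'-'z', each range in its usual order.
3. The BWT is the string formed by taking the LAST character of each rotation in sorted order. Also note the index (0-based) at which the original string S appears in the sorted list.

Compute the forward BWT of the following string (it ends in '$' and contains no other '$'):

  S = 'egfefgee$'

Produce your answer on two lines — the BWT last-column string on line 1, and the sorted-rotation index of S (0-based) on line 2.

All 9 rotations (rotation i = S[i:]+S[:i]):
  rot[0] = egfefgee$
  rot[1] = gfefgee$e
  rot[2] = fefgee$eg
  rot[3] = efgee$egf
  rot[4] = fgee$egfe
  rot[5] = gee$egfef
  rot[6] = ee$egfefg
  rot[7] = e$egfefge
  rot[8] = $egfefgee
Sorted (with $ < everything):
  sorted[0] = $egfefgee  (last char: 'e')
  sorted[1] = e$egfefge  (last char: 'e')
  sorted[2] = ee$egfefg  (last char: 'g')
  sorted[3] = efgee$egf  (last char: 'f')
  sorted[4] = egfefgee$  (last char: '$')
  sorted[5] = fefgee$eg  (last char: 'g')
  sorted[6] = fgee$egfe  (last char: 'e')
  sorted[7] = gee$egfef  (last char: 'f')
  sorted[8] = gfefgee$e  (last char: 'e')
Last column: eegf$gefe
Original string S is at sorted index 4

Answer: eegf$gefe
4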